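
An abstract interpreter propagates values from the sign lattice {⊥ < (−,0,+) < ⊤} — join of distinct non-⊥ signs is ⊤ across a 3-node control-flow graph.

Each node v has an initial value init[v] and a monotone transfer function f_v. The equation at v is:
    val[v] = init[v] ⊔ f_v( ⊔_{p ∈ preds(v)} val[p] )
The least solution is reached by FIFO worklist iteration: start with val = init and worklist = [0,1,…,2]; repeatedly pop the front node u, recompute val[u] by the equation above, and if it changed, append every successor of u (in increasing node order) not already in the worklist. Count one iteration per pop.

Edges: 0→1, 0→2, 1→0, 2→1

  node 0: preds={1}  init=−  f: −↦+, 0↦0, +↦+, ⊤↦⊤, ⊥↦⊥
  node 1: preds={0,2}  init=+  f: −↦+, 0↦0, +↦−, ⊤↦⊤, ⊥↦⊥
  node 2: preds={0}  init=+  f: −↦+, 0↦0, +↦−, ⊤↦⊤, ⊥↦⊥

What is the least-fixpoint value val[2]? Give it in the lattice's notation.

Trace (5 dequeues):
  [1] u=0 | in + | out ⊤ | prev − | push {}
  [2] u=1 | in ⊤ | out ⊤ | prev + | push {0}
  [3] u=2 | in ⊤ | out ⊤ | prev + | push {1}
  [4] u=0 | in ⊤ | out ⊤ | ==
  [5] u=1 | in ⊤ | out ⊤ | ==

Converged values:
  [0] ⊤
  [1] ⊤
  [2] ⊤

⊤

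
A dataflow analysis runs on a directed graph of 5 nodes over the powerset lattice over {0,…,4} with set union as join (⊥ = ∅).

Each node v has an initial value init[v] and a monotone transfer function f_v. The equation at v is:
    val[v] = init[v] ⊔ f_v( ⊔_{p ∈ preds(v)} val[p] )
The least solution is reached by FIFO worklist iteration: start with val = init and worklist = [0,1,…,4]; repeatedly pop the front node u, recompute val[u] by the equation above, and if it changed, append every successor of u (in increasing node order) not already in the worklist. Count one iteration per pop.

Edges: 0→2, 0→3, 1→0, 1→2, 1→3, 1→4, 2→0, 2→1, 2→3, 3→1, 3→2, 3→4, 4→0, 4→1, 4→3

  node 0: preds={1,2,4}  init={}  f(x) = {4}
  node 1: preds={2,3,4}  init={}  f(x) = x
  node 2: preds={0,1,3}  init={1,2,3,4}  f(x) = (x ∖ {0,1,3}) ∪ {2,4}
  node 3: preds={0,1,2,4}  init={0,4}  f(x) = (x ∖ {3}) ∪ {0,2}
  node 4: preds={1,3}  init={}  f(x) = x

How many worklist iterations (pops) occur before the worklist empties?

9

Iteration log — 9 steps:
  step 1. node 0  ⊔preds={1,2,3,4}  new={4}  old={}  +wl: 
  step 2. node 1  ⊔preds={0,1,2,3,4}  new={0,1,2,3,4}  old={}  +wl: 0
  step 3. node 2  ⊔preds={0,1,2,3,4}  new={1,2,3,4}  stable
  step 4. node 3  ⊔preds={0,1,2,3,4}  new={0,1,2,4}  old={0,4}  +wl: 1,2
  step 5. node 4  ⊔preds={0,1,2,3,4}  new={0,1,2,3,4}  old={}  +wl: 3
  step 6. node 0  ⊔preds={0,1,2,3,4}  new={4}  stable
  step 7. node 1  ⊔preds={0,1,2,3,4}  new={0,1,2,3,4}  stable
  step 8. node 2  ⊔preds={0,1,2,3,4}  new={1,2,3,4}  stable
  step 9. node 3  ⊔preds={0,1,2,3,4}  new={0,1,2,4}  stable

Least fixpoint reached:
  node 0: {4}
  node 1: {0,1,2,3,4}
  node 2: {1,2,3,4}
  node 3: {0,1,2,4}
  node 4: {0,1,2,3,4}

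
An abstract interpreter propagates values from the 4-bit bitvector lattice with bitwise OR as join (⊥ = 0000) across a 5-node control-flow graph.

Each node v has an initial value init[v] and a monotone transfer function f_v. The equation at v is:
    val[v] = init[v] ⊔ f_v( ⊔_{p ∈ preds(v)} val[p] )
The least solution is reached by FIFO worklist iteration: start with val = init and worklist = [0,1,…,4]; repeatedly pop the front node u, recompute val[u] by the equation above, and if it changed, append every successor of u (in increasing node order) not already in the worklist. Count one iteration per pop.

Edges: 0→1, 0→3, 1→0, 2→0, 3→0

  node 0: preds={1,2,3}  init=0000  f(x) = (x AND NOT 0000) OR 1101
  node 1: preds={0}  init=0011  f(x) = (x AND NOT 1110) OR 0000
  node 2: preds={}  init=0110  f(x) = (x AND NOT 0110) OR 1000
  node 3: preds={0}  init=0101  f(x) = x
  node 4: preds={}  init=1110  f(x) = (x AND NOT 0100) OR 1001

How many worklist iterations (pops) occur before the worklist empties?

6

Worklist (6 pops):
  #1 pop 0: in=0111 → 1111 (was 0000); enqueue []
  #2 pop 1: in=1111 → 0011 (no change)
  #3 pop 2: in=0000 → 1110 (was 0110); enqueue [0]
  #4 pop 3: in=1111 → 1111 (was 0101); enqueue []
  #5 pop 4: in=0000 → 1111 (was 1110); enqueue []
  #6 pop 0: in=1111 → 1111 (no change)

Fixpoint:
  val[0] = 1111
  val[1] = 0011
  val[2] = 1110
  val[3] = 1111
  val[4] = 1111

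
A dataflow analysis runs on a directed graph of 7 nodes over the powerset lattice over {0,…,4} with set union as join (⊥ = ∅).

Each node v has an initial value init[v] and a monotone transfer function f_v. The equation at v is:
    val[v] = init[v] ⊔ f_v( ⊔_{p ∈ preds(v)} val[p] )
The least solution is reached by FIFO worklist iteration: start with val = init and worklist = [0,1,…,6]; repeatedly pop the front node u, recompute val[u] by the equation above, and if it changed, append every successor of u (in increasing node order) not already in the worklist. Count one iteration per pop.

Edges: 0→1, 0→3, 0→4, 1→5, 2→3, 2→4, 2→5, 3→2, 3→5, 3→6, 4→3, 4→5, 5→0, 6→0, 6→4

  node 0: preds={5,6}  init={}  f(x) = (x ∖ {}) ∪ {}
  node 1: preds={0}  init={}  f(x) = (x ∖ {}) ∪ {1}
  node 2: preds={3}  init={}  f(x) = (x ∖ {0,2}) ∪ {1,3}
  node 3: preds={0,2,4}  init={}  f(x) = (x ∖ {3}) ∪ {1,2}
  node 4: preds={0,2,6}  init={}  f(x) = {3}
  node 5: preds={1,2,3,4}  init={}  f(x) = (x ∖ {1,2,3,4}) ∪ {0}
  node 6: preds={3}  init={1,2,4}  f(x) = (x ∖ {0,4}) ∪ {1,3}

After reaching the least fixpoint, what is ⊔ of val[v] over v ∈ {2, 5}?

{0,1,3,4}

Worklist (17 pops):
  #1 pop 0: in={1,2,4} → {1,2,4} (was {}); enqueue []
  #2 pop 1: in={1,2,4} → {1,2,4} (was {}); enqueue []
  #3 pop 2: in={} → {1,3} (was {}); enqueue []
  #4 pop 3: in={1,2,3,4} → {1,2,4} (was {}); enqueue [2]
  #5 pop 4: in={1,2,3,4} → {3} (was {}); enqueue [3]
  #6 pop 5: in={1,2,3,4} → {0} (was {}); enqueue [0]
  #7 pop 6: in={1,2,4} → {1,2,3,4} (was {1,2,4}); enqueue [4]
  #8 pop 2: in={1,2,4} → {1,3,4} (was {1,3}); enqueue [5]
  #9 pop 3: in={1,2,3,4} → {1,2,4} (no change)
  #10 pop 0: in={0,1,2,3,4} → {0,1,2,3,4} (was {1,2,4}); enqueue [1,3]
  #11 pop 4: in={0,1,2,3,4} → {3} (no change)
  #12 pop 5: in={1,2,3,4} → {0} (no change)
  #13 pop 1: in={0,1,2,3,4} → {0,1,2,3,4} (was {1,2,4}); enqueue [5]
  #14 pop 3: in={0,1,2,3,4} → {0,1,2,4} (was {1,2,4}); enqueue [2,6]
  #15 pop 5: in={0,1,2,3,4} → {0} (no change)
  #16 pop 2: in={0,1,2,4} → {1,3,4} (no change)
  #17 pop 6: in={0,1,2,4} → {1,2,3,4} (no change)

Fixpoint:
  val[0] = {0,1,2,3,4}
  val[1] = {0,1,2,3,4}
  val[2] = {1,3,4}
  val[3] = {0,1,2,4}
  val[4] = {3}
  val[5] = {0}
  val[6] = {1,2,3,4}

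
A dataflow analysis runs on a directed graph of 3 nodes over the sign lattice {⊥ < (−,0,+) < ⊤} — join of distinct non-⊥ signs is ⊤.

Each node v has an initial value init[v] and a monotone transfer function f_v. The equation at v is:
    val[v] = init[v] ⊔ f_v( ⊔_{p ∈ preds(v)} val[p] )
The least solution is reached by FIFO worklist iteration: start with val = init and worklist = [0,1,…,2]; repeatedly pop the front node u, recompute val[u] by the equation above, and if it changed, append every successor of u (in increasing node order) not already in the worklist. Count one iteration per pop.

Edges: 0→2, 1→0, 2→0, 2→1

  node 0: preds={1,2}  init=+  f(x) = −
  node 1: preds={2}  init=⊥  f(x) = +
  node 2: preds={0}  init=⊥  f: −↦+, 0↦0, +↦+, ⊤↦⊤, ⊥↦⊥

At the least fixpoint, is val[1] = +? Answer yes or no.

Iteration log — 5 steps:
  step 1. node 0  ⊔preds=⊥  new=⊤  old=+  +wl: 
  step 2. node 1  ⊔preds=⊥  new=+  old=⊥  +wl: 0
  step 3. node 2  ⊔preds=⊤  new=⊤  old=⊥  +wl: 1
  step 4. node 0  ⊔preds=⊤  new=⊤  stable
  step 5. node 1  ⊔preds=⊤  new=+  stable

Least fixpoint reached:
  node 0: ⊤
  node 1: +
  node 2: ⊤

yes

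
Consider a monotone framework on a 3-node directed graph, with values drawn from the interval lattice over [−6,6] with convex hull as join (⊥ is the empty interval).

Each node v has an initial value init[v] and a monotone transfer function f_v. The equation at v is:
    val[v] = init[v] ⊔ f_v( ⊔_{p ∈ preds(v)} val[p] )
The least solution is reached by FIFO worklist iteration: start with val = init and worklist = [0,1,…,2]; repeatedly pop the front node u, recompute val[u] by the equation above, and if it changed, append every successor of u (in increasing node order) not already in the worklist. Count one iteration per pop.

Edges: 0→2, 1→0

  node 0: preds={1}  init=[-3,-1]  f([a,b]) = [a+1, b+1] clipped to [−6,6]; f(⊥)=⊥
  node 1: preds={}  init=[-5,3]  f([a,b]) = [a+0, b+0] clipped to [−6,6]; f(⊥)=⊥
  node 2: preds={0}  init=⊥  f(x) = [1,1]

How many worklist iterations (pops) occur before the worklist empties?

Worklist (3 pops):
  #1 pop 0: in=[-5,3] → [-4,4] (was [-3,-1]); enqueue []
  #2 pop 1: in=⊥ → [-5,3] (no change)
  #3 pop 2: in=[-4,4] → [1,1] (was ⊥); enqueue []

Fixpoint:
  val[0] = [-4,4]
  val[1] = [-5,3]
  val[2] = [1,1]

3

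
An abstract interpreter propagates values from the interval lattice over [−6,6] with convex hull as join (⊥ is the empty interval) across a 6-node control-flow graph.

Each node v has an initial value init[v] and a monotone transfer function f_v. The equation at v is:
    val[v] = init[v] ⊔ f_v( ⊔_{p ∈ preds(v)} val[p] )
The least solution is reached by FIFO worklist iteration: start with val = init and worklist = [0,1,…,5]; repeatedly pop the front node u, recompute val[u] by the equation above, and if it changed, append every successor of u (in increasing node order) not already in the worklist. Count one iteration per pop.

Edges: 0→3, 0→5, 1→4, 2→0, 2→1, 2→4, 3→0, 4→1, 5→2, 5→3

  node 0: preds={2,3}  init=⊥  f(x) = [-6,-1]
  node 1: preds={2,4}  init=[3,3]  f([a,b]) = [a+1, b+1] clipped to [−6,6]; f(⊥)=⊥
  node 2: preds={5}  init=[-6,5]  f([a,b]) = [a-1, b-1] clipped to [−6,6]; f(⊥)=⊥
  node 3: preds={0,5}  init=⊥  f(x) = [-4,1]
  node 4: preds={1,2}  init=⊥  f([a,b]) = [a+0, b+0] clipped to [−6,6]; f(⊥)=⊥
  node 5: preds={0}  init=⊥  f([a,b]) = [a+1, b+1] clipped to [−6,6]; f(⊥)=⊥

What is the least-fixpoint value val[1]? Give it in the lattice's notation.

[-5,6]

Iteration log — 10 steps:
  step 1. node 0  ⊔preds=[-6,5]  new=[-6,-1]  old=⊥  +wl: 
  step 2. node 1  ⊔preds=[-6,5]  new=[-5,6]  old=[3,3]  +wl: 
  step 3. node 2  ⊔preds=⊥  new=[-6,5]  stable
  step 4. node 3  ⊔preds=[-6,-1]  new=[-4,1]  old=⊥  +wl: 0
  step 5. node 4  ⊔preds=[-6,6]  new=[-6,6]  old=⊥  +wl: 1
  step 6. node 5  ⊔preds=[-6,-1]  new=[-5,0]  old=⊥  +wl: 2,3
  step 7. node 0  ⊔preds=[-6,5]  new=[-6,-1]  stable
  step 8. node 1  ⊔preds=[-6,6]  new=[-5,6]  stable
  step 9. node 2  ⊔preds=[-5,0]  new=[-6,5]  stable
  step 10. node 3  ⊔preds=[-6,0]  new=[-4,1]  stable

Least fixpoint reached:
  node 0: [-6,-1]
  node 1: [-5,6]
  node 2: [-6,5]
  node 3: [-4,1]
  node 4: [-6,6]
  node 5: [-5,0]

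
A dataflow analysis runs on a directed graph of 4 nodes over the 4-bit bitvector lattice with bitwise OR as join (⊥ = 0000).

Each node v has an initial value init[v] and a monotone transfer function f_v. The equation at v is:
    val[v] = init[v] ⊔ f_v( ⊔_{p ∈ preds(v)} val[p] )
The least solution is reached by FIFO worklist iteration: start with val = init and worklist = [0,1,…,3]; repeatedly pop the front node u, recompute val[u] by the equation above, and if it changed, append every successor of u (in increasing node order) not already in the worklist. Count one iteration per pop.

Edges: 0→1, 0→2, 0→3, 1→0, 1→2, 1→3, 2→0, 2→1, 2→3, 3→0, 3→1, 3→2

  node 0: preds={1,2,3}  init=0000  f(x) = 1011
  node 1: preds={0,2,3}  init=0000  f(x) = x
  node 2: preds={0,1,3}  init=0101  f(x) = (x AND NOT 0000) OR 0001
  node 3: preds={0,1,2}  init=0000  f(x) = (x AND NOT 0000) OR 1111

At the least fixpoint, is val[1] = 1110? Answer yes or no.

no

Trace (7 dequeues):
  [1] u=0 | in 0101 | out 1011 | prev 0000 | push {}
  [2] u=1 | in 1111 | out 1111 | prev 0000 | push {0}
  [3] u=2 | in 1111 | out 1111 | prev 0101 | push {1}
  [4] u=3 | in 1111 | out 1111 | prev 0000 | push {2}
  [5] u=0 | in 1111 | out 1011 | ==
  [6] u=1 | in 1111 | out 1111 | ==
  [7] u=2 | in 1111 | out 1111 | ==

Converged values:
  [0] 1011
  [1] 1111
  [2] 1111
  [3] 1111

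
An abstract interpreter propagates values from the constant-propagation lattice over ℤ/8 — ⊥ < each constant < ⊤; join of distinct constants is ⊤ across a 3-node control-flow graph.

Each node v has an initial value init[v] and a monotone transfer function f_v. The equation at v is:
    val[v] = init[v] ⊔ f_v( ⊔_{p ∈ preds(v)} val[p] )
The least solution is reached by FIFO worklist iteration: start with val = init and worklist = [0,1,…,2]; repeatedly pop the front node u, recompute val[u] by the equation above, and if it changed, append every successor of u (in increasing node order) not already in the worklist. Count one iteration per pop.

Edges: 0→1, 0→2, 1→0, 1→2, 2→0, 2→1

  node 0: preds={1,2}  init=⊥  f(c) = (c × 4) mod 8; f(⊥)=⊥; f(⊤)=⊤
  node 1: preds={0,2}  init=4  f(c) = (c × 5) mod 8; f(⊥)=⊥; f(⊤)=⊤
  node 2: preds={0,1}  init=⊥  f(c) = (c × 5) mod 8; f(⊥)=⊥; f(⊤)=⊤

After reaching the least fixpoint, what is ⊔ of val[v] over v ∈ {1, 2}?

Iteration log — 6 steps:
  step 1. node 0  ⊔preds=4  new=0  old=⊥  +wl: 
  step 2. node 1  ⊔preds=0  new=⊤  old=4  +wl: 0
  step 3. node 2  ⊔preds=⊤  new=⊤  old=⊥  +wl: 1
  step 4. node 0  ⊔preds=⊤  new=⊤  old=0  +wl: 2
  step 5. node 1  ⊔preds=⊤  new=⊤  stable
  step 6. node 2  ⊔preds=⊤  new=⊤  stable

Least fixpoint reached:
  node 0: ⊤
  node 1: ⊤
  node 2: ⊤

⊤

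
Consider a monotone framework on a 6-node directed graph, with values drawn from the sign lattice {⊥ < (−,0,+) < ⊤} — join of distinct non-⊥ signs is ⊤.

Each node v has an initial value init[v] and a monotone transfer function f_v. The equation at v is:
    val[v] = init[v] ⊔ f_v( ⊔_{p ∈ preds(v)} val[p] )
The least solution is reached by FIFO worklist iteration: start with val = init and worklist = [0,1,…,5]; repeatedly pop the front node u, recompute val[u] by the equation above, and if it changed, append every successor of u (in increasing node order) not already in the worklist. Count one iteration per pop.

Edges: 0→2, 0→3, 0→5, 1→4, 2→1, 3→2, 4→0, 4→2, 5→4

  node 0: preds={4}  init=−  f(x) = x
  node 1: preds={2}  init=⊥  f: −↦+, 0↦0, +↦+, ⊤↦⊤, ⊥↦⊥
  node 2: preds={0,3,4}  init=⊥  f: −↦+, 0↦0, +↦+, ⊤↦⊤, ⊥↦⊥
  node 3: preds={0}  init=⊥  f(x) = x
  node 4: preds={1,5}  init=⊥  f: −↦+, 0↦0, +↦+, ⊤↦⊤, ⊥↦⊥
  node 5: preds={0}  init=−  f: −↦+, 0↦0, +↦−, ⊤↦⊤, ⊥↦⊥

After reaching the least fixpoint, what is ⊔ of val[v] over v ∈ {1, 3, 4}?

Trace (17 dequeues):
  [1] u=0 | in ⊥ | out − | ==
  [2] u=1 | in ⊥ | out ⊥ | ==
  [3] u=2 | in − | out + | prev ⊥ | push {1}
  [4] u=3 | in − | out − | prev ⊥ | push {2}
  [5] u=4 | in − | out + | prev ⊥ | push {0}
  [6] u=5 | in − | out ⊤ | prev − | push {4}
  [7] u=1 | in + | out + | prev ⊥ | push {}
  [8] u=2 | in ⊤ | out ⊤ | prev + | push {1}
  [9] u=0 | in + | out ⊤ | prev − | push {2,3,5}
  [10] u=4 | in ⊤ | out ⊤ | prev + | push {0}
  [11] u=1 | in ⊤ | out ⊤ | prev + | push {4}
  [12] u=2 | in ⊤ | out ⊤ | ==
  [13] u=3 | in ⊤ | out ⊤ | prev − | push {2}
  [14] u=5 | in ⊤ | out ⊤ | ==
  [15] u=0 | in ⊤ | out ⊤ | ==
  [16] u=4 | in ⊤ | out ⊤ | ==
  [17] u=2 | in ⊤ | out ⊤ | ==

Converged values:
  [0] ⊤
  [1] ⊤
  [2] ⊤
  [3] ⊤
  [4] ⊤
  [5] ⊤

⊤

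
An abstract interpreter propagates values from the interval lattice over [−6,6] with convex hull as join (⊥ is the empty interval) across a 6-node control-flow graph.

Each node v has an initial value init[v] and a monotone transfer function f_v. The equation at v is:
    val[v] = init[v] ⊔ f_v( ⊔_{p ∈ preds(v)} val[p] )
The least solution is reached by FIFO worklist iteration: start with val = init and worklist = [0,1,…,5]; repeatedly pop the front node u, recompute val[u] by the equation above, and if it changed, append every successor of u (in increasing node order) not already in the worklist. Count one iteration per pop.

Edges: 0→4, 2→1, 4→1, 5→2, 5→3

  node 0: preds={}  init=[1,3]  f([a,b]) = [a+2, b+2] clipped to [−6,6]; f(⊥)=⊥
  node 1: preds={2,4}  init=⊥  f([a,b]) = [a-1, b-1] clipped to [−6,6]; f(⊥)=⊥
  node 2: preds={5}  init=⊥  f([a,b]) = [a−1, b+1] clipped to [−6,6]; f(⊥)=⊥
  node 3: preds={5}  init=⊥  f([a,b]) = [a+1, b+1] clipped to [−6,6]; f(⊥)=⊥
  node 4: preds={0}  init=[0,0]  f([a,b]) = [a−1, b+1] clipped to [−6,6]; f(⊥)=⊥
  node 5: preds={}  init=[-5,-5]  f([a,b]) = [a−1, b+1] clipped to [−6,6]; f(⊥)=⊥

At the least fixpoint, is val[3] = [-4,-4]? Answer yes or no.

Iteration log — 7 steps:
  step 1. node 0  ⊔preds=⊥  new=[1,3]  stable
  step 2. node 1  ⊔preds=[0,0]  new=[-1,-1]  old=⊥  +wl: 
  step 3. node 2  ⊔preds=[-5,-5]  new=[-6,-4]  old=⊥  +wl: 1
  step 4. node 3  ⊔preds=[-5,-5]  new=[-4,-4]  old=⊥  +wl: 
  step 5. node 4  ⊔preds=[1,3]  new=[0,4]  old=[0,0]  +wl: 
  step 6. node 5  ⊔preds=⊥  new=[-5,-5]  stable
  step 7. node 1  ⊔preds=[-6,4]  new=[-6,3]  old=[-1,-1]  +wl: 

Least fixpoint reached:
  node 0: [1,3]
  node 1: [-6,3]
  node 2: [-6,-4]
  node 3: [-4,-4]
  node 4: [0,4]
  node 5: [-5,-5]

yes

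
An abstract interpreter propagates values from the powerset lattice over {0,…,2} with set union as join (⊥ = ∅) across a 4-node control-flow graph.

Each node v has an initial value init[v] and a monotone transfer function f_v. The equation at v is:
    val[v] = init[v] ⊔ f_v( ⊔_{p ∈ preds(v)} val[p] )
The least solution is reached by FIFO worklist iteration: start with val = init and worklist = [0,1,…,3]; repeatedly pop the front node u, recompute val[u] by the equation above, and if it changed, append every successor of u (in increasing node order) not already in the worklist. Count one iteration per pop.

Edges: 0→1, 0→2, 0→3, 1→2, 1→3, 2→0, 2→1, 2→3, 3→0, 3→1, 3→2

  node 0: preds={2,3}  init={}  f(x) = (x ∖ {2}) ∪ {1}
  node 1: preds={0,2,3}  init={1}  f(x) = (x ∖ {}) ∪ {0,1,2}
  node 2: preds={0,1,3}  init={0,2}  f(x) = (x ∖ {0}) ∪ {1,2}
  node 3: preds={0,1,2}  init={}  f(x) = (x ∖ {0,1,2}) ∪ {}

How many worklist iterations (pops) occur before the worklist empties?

Worklist (6 pops):
  #1 pop 0: in={0,2} → {0,1} (was {}); enqueue []
  #2 pop 1: in={0,1,2} → {0,1,2} (was {1}); enqueue []
  #3 pop 2: in={0,1,2} → {0,1,2} (was {0,2}); enqueue [0,1]
  #4 pop 3: in={0,1,2} → {} (no change)
  #5 pop 0: in={0,1,2} → {0,1} (no change)
  #6 pop 1: in={0,1,2} → {0,1,2} (no change)

Fixpoint:
  val[0] = {0,1}
  val[1] = {0,1,2}
  val[2] = {0,1,2}
  val[3] = {}

6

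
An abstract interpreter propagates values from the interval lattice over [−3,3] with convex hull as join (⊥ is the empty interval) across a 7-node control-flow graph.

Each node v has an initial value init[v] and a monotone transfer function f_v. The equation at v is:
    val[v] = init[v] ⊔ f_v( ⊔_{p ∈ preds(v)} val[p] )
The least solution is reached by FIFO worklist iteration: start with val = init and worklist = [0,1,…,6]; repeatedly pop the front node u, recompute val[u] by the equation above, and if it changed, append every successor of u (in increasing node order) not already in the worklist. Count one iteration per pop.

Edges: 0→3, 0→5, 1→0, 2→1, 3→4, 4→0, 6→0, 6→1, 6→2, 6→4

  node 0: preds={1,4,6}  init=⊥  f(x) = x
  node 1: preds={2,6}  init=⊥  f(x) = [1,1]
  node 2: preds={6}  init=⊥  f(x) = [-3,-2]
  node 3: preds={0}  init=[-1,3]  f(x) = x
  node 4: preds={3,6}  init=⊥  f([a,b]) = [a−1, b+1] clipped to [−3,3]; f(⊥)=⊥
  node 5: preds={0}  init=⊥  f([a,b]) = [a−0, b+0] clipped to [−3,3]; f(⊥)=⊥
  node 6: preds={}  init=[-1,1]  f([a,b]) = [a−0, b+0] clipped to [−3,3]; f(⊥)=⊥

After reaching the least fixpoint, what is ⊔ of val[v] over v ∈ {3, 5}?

Worklist (16 pops):
  #1 pop 0: in=[-1,1] → [-1,1] (was ⊥); enqueue []
  #2 pop 1: in=[-1,1] → [1,1] (was ⊥); enqueue [0]
  #3 pop 2: in=[-1,1] → [-3,-2] (was ⊥); enqueue [1]
  #4 pop 3: in=[-1,1] → [-1,3] (no change)
  #5 pop 4: in=[-1,3] → [-2,3] (was ⊥); enqueue []
  #6 pop 5: in=[-1,1] → [-1,1] (was ⊥); enqueue []
  #7 pop 6: in=⊥ → [-1,1] (no change)
  #8 pop 0: in=[-2,3] → [-2,3] (was [-1,1]); enqueue [3,5]
  #9 pop 1: in=[-3,1] → [1,1] (no change)
  #10 pop 3: in=[-2,3] → [-2,3] (was [-1,3]); enqueue [4]
  #11 pop 5: in=[-2,3] → [-2,3] (was [-1,1]); enqueue []
  #12 pop 4: in=[-2,3] → [-3,3] (was [-2,3]); enqueue [0]
  #13 pop 0: in=[-3,3] → [-3,3] (was [-2,3]); enqueue [3,5]
  #14 pop 3: in=[-3,3] → [-3,3] (was [-2,3]); enqueue [4]
  #15 pop 5: in=[-3,3] → [-3,3] (was [-2,3]); enqueue []
  #16 pop 4: in=[-3,3] → [-3,3] (no change)

Fixpoint:
  val[0] = [-3,3]
  val[1] = [1,1]
  val[2] = [-3,-2]
  val[3] = [-3,3]
  val[4] = [-3,3]
  val[5] = [-3,3]
  val[6] = [-1,1]

[-3,3]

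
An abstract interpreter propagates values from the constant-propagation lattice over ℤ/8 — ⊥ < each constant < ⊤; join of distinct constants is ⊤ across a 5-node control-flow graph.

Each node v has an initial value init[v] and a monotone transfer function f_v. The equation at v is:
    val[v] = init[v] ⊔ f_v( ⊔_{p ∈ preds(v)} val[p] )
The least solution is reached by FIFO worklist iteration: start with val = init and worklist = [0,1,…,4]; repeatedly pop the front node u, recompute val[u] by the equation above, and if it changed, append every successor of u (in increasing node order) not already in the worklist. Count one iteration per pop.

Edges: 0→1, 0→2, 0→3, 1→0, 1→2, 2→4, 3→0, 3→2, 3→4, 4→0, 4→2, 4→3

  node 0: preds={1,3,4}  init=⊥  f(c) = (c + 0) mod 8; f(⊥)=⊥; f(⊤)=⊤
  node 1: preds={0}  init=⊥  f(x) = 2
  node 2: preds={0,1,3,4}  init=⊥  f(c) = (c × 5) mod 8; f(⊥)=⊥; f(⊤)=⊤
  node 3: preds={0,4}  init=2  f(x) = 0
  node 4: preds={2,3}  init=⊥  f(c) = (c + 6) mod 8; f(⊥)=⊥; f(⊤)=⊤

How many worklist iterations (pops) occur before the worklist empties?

Iteration log — 10 steps:
  step 1. node 0  ⊔preds=2  new=2  old=⊥  +wl: 
  step 2. node 1  ⊔preds=2  new=2  old=⊥  +wl: 0
  step 3. node 2  ⊔preds=2  new=2  old=⊥  +wl: 
  step 4. node 3  ⊔preds=2  new=⊤  old=2  +wl: 2
  step 5. node 4  ⊔preds=⊤  new=⊤  old=⊥  +wl: 3
  step 6. node 0  ⊔preds=⊤  new=⊤  old=2  +wl: 1
  step 7. node 2  ⊔preds=⊤  new=⊤  old=2  +wl: 4
  step 8. node 3  ⊔preds=⊤  new=⊤  stable
  step 9. node 1  ⊔preds=⊤  new=2  stable
  step 10. node 4  ⊔preds=⊤  new=⊤  stable

Least fixpoint reached:
  node 0: ⊤
  node 1: 2
  node 2: ⊤
  node 3: ⊤
  node 4: ⊤

10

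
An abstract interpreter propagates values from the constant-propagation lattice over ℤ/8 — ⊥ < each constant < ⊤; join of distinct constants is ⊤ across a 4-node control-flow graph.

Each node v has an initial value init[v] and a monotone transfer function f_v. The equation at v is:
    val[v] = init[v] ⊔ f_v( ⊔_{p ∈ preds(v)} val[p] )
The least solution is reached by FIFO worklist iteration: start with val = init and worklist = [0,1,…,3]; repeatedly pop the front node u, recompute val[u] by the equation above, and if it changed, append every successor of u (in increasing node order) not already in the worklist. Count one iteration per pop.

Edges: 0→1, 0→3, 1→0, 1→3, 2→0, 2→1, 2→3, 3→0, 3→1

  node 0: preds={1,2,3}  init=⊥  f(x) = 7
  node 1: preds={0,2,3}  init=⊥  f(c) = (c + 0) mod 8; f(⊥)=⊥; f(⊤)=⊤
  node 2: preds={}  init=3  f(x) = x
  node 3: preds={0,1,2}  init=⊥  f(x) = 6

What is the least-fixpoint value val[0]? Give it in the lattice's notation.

7

Iteration log — 6 steps:
  step 1. node 0  ⊔preds=3  new=7  old=⊥  +wl: 
  step 2. node 1  ⊔preds=⊤  new=⊤  old=⊥  +wl: 0
  step 3. node 2  ⊔preds=⊥  new=3  stable
  step 4. node 3  ⊔preds=⊤  new=6  old=⊥  +wl: 1
  step 5. node 0  ⊔preds=⊤  new=7  stable
  step 6. node 1  ⊔preds=⊤  new=⊤  stable

Least fixpoint reached:
  node 0: 7
  node 1: ⊤
  node 2: 3
  node 3: 6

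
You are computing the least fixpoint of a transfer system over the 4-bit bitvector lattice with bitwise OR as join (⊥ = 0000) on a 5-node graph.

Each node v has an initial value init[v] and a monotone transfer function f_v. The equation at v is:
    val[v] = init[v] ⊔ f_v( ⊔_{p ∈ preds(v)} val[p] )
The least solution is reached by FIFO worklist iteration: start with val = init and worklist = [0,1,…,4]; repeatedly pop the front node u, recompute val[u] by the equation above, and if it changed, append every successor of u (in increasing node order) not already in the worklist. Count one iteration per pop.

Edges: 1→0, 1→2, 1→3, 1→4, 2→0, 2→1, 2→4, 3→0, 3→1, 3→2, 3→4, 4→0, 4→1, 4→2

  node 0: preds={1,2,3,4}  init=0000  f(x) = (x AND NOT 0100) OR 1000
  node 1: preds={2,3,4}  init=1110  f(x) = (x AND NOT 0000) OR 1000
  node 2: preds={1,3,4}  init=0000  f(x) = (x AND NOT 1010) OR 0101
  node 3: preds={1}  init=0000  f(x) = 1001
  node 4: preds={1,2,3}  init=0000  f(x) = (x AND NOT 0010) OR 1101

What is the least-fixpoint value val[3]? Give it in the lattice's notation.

Trace (11 dequeues):
  [1] u=0 | in 1110 | out 1010 | prev 0000 | push {}
  [2] u=1 | in 0000 | out 1110 | ==
  [3] u=2 | in 1110 | out 0101 | prev 0000 | push {0,1}
  [4] u=3 | in 1110 | out 1001 | prev 0000 | push {2}
  [5] u=4 | in 1111 | out 1101 | prev 0000 | push {}
  [6] u=0 | in 1111 | out 1011 | prev 1010 | push {}
  [7] u=1 | in 1101 | out 1111 | prev 1110 | push {0,3,4}
  [8] u=2 | in 1111 | out 0101 | ==
  [9] u=0 | in 1111 | out 1011 | ==
  [10] u=3 | in 1111 | out 1001 | ==
  [11] u=4 | in 1111 | out 1101 | ==

Converged values:
  [0] 1011
  [1] 1111
  [2] 0101
  [3] 1001
  [4] 1101

1001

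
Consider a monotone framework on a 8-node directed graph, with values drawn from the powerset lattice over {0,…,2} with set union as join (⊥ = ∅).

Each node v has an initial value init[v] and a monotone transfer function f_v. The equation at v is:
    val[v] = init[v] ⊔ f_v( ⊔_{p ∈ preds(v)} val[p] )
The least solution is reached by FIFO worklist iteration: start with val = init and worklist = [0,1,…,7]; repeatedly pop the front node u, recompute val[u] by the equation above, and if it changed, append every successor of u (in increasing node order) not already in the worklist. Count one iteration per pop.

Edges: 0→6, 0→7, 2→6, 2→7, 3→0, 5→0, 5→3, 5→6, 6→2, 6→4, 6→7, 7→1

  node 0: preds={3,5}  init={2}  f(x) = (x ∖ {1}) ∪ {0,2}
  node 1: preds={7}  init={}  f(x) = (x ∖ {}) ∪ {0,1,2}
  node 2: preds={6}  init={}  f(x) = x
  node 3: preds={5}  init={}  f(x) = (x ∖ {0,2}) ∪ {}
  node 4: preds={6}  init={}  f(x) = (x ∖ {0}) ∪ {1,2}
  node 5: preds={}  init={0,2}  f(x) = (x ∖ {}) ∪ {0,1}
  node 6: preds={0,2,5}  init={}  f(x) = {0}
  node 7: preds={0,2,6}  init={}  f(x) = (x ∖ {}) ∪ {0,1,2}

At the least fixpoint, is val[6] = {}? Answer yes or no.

no

Worklist (16 pops):
  #1 pop 0: in={0,2} → {0,2} (was {2}); enqueue []
  #2 pop 1: in={} → {0,1,2} (was {}); enqueue []
  #3 pop 2: in={} → {} (no change)
  #4 pop 3: in={0,2} → {} (no change)
  #5 pop 4: in={} → {1,2} (was {}); enqueue []
  #6 pop 5: in={} → {0,1,2} (was {0,2}); enqueue [0,3]
  #7 pop 6: in={0,1,2} → {0} (was {}); enqueue [2,4]
  #8 pop 7: in={0,2} → {0,1,2} (was {}); enqueue [1]
  #9 pop 0: in={0,1,2} → {0,2} (no change)
  #10 pop 3: in={0,1,2} → {1} (was {}); enqueue [0]
  #11 pop 2: in={0} → {0} (was {}); enqueue [6,7]
  #12 pop 4: in={0} → {1,2} (no change)
  #13 pop 1: in={0,1,2} → {0,1,2} (no change)
  #14 pop 0: in={0,1,2} → {0,2} (no change)
  #15 pop 6: in={0,1,2} → {0} (no change)
  #16 pop 7: in={0,2} → {0,1,2} (no change)

Fixpoint:
  val[0] = {0,2}
  val[1] = {0,1,2}
  val[2] = {0}
  val[3] = {1}
  val[4] = {1,2}
  val[5] = {0,1,2}
  val[6] = {0}
  val[7] = {0,1,2}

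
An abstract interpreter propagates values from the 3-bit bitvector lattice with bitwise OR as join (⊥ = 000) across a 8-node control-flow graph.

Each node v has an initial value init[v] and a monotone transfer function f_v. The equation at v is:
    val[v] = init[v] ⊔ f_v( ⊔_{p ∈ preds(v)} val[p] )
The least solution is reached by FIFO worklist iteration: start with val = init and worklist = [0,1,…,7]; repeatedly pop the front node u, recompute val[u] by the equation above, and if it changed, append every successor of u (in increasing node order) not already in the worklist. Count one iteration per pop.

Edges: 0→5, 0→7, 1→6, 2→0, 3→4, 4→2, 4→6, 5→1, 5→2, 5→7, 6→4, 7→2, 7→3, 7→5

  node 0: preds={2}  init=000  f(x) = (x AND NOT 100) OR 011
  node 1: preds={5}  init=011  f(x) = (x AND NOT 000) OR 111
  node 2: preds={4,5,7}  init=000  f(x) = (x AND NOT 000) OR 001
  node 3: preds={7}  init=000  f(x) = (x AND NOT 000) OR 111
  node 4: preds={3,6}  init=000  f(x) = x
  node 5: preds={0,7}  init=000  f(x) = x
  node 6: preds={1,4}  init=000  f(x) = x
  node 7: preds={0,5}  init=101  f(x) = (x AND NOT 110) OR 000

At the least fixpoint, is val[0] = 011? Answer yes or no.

Worklist (13 pops):
  #1 pop 0: in=000 → 011 (was 000); enqueue []
  #2 pop 1: in=000 → 111 (was 011); enqueue []
  #3 pop 2: in=101 → 101 (was 000); enqueue [0]
  #4 pop 3: in=101 → 111 (was 000); enqueue []
  #5 pop 4: in=111 → 111 (was 000); enqueue [2]
  #6 pop 5: in=111 → 111 (was 000); enqueue [1]
  #7 pop 6: in=111 → 111 (was 000); enqueue [4]
  #8 pop 7: in=111 → 101 (no change)
  #9 pop 0: in=101 → 011 (no change)
  #10 pop 2: in=111 → 111 (was 101); enqueue [0]
  #11 pop 1: in=111 → 111 (no change)
  #12 pop 4: in=111 → 111 (no change)
  #13 pop 0: in=111 → 011 (no change)

Fixpoint:
  val[0] = 011
  val[1] = 111
  val[2] = 111
  val[3] = 111
  val[4] = 111
  val[5] = 111
  val[6] = 111
  val[7] = 101

yes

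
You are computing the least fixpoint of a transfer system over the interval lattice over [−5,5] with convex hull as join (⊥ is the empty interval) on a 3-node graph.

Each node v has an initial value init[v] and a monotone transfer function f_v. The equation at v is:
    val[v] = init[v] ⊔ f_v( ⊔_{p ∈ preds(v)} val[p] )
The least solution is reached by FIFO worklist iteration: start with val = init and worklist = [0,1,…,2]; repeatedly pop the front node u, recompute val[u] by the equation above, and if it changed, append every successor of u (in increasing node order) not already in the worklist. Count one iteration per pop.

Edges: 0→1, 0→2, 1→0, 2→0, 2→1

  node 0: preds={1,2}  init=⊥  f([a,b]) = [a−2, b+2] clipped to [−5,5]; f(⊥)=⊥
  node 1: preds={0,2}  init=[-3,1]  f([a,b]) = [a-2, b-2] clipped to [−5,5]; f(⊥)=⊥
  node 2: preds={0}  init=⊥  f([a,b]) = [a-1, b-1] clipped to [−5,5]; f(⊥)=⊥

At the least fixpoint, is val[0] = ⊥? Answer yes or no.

Trace (11 dequeues):
  [1] u=0 | in [-3,1] | out [-5,3] | prev ⊥ | push {}
  [2] u=1 | in [-5,3] | out [-5,1] | prev [-3,1] | push {0}
  [3] u=2 | in [-5,3] | out [-5,2] | prev ⊥ | push {1}
  [4] u=0 | in [-5,2] | out [-5,4] | prev [-5,3] | push {2}
  [5] u=1 | in [-5,4] | out [-5,2] | prev [-5,1] | push {0}
  [6] u=2 | in [-5,4] | out [-5,3] | prev [-5,2] | push {1}
  [7] u=0 | in [-5,3] | out [-5,5] | prev [-5,4] | push {2}
  [8] u=1 | in [-5,5] | out [-5,3] | prev [-5,2] | push {0}
  [9] u=2 | in [-5,5] | out [-5,4] | prev [-5,3] | push {1}
  [10] u=0 | in [-5,4] | out [-5,5] | ==
  [11] u=1 | in [-5,5] | out [-5,3] | ==

Converged values:
  [0] [-5,5]
  [1] [-5,3]
  [2] [-5,4]

no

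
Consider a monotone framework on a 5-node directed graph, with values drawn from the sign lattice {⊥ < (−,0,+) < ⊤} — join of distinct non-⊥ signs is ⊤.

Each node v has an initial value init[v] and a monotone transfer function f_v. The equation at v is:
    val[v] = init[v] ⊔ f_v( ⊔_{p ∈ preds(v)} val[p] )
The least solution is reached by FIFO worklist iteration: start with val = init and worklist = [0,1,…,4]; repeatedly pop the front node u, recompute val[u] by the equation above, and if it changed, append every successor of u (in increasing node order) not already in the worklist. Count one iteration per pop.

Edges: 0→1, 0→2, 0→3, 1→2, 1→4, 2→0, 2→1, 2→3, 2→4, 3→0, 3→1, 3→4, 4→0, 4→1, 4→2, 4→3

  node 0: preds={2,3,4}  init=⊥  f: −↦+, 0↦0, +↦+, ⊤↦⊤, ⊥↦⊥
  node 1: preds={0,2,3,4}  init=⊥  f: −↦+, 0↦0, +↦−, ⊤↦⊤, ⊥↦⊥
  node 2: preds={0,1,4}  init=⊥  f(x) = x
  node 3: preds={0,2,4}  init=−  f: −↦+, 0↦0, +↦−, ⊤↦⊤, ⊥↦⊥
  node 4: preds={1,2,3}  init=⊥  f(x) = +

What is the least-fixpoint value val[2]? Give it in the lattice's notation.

⊤

Worklist (9 pops):
  #1 pop 0: in=− → + (was ⊥); enqueue []
  #2 pop 1: in=⊤ → ⊤ (was ⊥); enqueue []
  #3 pop 2: in=⊤ → ⊤ (was ⊥); enqueue [0,1]
  #4 pop 3: in=⊤ → ⊤ (was −); enqueue []
  #5 pop 4: in=⊤ → + (was ⊥); enqueue [2,3]
  #6 pop 0: in=⊤ → ⊤ (was +); enqueue []
  #7 pop 1: in=⊤ → ⊤ (no change)
  #8 pop 2: in=⊤ → ⊤ (no change)
  #9 pop 3: in=⊤ → ⊤ (no change)

Fixpoint:
  val[0] = ⊤
  val[1] = ⊤
  val[2] = ⊤
  val[3] = ⊤
  val[4] = +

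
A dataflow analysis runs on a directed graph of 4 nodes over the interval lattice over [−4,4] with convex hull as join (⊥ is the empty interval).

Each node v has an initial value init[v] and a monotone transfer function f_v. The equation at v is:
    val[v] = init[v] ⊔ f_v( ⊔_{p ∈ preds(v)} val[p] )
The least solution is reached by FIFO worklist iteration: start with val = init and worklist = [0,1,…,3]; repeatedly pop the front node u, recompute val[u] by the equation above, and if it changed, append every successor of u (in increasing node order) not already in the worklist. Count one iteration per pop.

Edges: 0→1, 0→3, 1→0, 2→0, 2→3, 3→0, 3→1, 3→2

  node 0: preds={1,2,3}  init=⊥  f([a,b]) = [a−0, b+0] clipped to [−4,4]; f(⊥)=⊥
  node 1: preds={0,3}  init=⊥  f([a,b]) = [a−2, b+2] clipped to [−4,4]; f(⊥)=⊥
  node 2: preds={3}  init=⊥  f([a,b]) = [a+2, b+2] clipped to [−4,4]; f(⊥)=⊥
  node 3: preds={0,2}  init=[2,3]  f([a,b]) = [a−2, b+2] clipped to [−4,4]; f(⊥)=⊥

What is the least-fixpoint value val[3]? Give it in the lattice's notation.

Iteration log — 17 steps:
  step 1. node 0  ⊔preds=[2,3]  new=[2,3]  old=⊥  +wl: 
  step 2. node 1  ⊔preds=[2,3]  new=[0,4]  old=⊥  +wl: 0
  step 3. node 2  ⊔preds=[2,3]  new=[4,4]  old=⊥  +wl: 
  step 4. node 3  ⊔preds=[2,4]  new=[0,4]  old=[2,3]  +wl: 1,2
  step 5. node 0  ⊔preds=[0,4]  new=[0,4]  old=[2,3]  +wl: 3
  step 6. node 1  ⊔preds=[0,4]  new=[-2,4]  old=[0,4]  +wl: 0
  step 7. node 2  ⊔preds=[0,4]  new=[2,4]  old=[4,4]  +wl: 
  step 8. node 3  ⊔preds=[0,4]  new=[-2,4]  old=[0,4]  +wl: 1,2
  step 9. node 0  ⊔preds=[-2,4]  new=[-2,4]  old=[0,4]  +wl: 3
  step 10. node 1  ⊔preds=[-2,4]  new=[-4,4]  old=[-2,4]  +wl: 0
  step 11. node 2  ⊔preds=[-2,4]  new=[0,4]  old=[2,4]  +wl: 
  step 12. node 3  ⊔preds=[-2,4]  new=[-4,4]  old=[-2,4]  +wl: 1,2
  step 13. node 0  ⊔preds=[-4,4]  new=[-4,4]  old=[-2,4]  +wl: 3
  step 14. node 1  ⊔preds=[-4,4]  new=[-4,4]  stable
  step 15. node 2  ⊔preds=[-4,4]  new=[-2,4]  old=[0,4]  +wl: 0
  step 16. node 3  ⊔preds=[-4,4]  new=[-4,4]  stable
  step 17. node 0  ⊔preds=[-4,4]  new=[-4,4]  stable

Least fixpoint reached:
  node 0: [-4,4]
  node 1: [-4,4]
  node 2: [-2,4]
  node 3: [-4,4]

[-4,4]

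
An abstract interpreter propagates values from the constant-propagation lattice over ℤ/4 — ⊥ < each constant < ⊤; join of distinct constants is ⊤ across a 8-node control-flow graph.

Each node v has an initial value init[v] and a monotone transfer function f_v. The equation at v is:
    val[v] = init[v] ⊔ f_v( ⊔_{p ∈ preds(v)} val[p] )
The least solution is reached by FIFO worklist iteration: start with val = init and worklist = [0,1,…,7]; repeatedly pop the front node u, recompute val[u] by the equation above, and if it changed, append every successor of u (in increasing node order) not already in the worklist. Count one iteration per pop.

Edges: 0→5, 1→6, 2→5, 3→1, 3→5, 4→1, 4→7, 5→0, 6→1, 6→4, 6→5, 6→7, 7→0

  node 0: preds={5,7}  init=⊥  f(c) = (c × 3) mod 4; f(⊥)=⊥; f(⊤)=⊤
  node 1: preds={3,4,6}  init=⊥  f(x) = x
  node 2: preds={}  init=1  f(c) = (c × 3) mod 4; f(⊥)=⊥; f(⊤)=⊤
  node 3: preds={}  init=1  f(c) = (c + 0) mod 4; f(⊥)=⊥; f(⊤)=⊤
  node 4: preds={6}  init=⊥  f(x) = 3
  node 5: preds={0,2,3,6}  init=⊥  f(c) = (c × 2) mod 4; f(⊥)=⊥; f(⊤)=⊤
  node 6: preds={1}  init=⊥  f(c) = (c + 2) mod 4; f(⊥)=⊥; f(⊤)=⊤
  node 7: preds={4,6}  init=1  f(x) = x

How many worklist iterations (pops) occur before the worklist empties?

Iteration log — 17 steps:
  step 1. node 0  ⊔preds=1  new=3  old=⊥  +wl: 
  step 2. node 1  ⊔preds=1  new=1  old=⊥  +wl: 
  step 3. node 2  ⊔preds=⊥  new=1  stable
  step 4. node 3  ⊔preds=⊥  new=1  stable
  step 5. node 4  ⊔preds=⊥  new=3  old=⊥  +wl: 1
  step 6. node 5  ⊔preds=⊤  new=⊤  old=⊥  +wl: 0
  step 7. node 6  ⊔preds=1  new=3  old=⊥  +wl: 4,5
  step 8. node 7  ⊔preds=3  new=⊤  old=1  +wl: 
  step 9. node 1  ⊔preds=⊤  new=⊤  old=1  +wl: 6
  step 10. node 0  ⊔preds=⊤  new=⊤  old=3  +wl: 
  step 11. node 4  ⊔preds=3  new=3  stable
  step 12. node 5  ⊔preds=⊤  new=⊤  stable
  step 13. node 6  ⊔preds=⊤  new=⊤  old=3  +wl: 1,4,5,7
  step 14. node 1  ⊔preds=⊤  new=⊤  stable
  step 15. node 4  ⊔preds=⊤  new=3  stable
  step 16. node 5  ⊔preds=⊤  new=⊤  stable
  step 17. node 7  ⊔preds=⊤  new=⊤  stable

Least fixpoint reached:
  node 0: ⊤
  node 1: ⊤
  node 2: 1
  node 3: 1
  node 4: 3
  node 5: ⊤
  node 6: ⊤
  node 7: ⊤

17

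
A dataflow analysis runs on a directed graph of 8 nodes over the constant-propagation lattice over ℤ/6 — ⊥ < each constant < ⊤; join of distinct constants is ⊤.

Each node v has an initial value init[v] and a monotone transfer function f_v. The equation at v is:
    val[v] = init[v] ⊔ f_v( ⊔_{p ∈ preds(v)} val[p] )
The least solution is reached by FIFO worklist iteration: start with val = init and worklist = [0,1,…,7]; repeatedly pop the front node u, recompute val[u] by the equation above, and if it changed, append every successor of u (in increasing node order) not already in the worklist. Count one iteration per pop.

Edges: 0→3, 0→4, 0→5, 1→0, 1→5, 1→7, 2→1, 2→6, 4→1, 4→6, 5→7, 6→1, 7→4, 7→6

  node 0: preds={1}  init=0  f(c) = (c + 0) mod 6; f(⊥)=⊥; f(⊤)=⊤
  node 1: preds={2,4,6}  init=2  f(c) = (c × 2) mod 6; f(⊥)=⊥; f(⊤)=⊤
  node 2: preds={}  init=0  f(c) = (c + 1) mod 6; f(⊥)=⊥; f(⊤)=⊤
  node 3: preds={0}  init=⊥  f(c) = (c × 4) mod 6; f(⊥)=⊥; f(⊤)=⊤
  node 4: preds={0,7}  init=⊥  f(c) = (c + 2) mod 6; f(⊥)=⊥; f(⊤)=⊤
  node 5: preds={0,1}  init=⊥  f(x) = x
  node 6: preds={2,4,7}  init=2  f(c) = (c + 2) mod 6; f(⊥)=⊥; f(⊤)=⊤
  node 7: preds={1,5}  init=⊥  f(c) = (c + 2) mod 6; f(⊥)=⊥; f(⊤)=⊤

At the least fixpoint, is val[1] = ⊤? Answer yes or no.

yes

Worklist (12 pops):
  #1 pop 0: in=2 → ⊤ (was 0); enqueue []
  #2 pop 1: in=⊤ → ⊤ (was 2); enqueue [0]
  #3 pop 2: in=⊥ → 0 (no change)
  #4 pop 3: in=⊤ → ⊤ (was ⊥); enqueue []
  #5 pop 4: in=⊤ → ⊤ (was ⊥); enqueue [1]
  #6 pop 5: in=⊤ → ⊤ (was ⊥); enqueue []
  #7 pop 6: in=⊤ → ⊤ (was 2); enqueue []
  #8 pop 7: in=⊤ → ⊤ (was ⊥); enqueue [4,6]
  #9 pop 0: in=⊤ → ⊤ (no change)
  #10 pop 1: in=⊤ → ⊤ (no change)
  #11 pop 4: in=⊤ → ⊤ (no change)
  #12 pop 6: in=⊤ → ⊤ (no change)

Fixpoint:
  val[0] = ⊤
  val[1] = ⊤
  val[2] = 0
  val[3] = ⊤
  val[4] = ⊤
  val[5] = ⊤
  val[6] = ⊤
  val[7] = ⊤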